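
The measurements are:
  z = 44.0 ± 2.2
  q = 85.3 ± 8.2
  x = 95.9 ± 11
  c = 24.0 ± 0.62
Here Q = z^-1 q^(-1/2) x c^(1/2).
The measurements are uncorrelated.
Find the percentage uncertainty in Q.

Since Q is a product/quotient, work with relative uncertainties:
  (-1·δz/z)² = (-1×0.0500)² = 0.00250;  (−½·δq/q)² = (-0.5×0.0961)² = 0.00231;  (1·δx/x)² = (1×0.115)² = 0.0132;  (½·δc/c)² = (0.5×0.0258)² = 0.000167
δQ/Q = √(0.0181) = 0.135

13.5%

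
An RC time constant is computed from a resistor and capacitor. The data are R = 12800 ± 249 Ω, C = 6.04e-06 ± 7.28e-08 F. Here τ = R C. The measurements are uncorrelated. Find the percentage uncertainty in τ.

Each factor contributes (exponent × relative error)² to (δτ/τ)²:
  (1·δR/R)² = (1×0.0195)² = 0.000378;  (1·δC/C)² = (1×0.0121)² = 0.000145
δτ/τ = √(0.000524) = 0.0229

2.29%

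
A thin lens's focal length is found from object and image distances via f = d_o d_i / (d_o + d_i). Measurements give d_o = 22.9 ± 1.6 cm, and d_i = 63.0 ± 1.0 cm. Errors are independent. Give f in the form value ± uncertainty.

∂f/∂d_o = (d_i/(d_o+d_i))² = 0.538;  ∂f/∂d_i = (d_o/(d_o+d_i))² = 0.0711
δf = √((∂f/∂d_o · δd_o)² + (∂f/∂d_i · δd_i)²) = √(0.741 + 0.00505) = 0.864 cm
f = 16.8 cm.

16.8 ± 0.864 cm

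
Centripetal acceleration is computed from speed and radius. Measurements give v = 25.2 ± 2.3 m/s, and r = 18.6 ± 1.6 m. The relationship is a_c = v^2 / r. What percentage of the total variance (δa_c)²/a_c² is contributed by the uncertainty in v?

81.8%

(δa_c/a_c)² = (2·δv/v)² + (-1·δr/r)²
  v term: (2×0.0913)² = 0.0333
  r term: (-1×0.0860)² = 0.00740
Total = 0.0407. Share from v = 0.0333/0.0407 = 0.818.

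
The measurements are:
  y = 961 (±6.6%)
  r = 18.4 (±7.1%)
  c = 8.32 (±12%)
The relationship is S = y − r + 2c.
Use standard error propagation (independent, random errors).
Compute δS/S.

0.0662

For a sum/difference, combine absolute errors in quadrature:
  (δy)² = 4020;  (δr)² = 1.71;  (2·δc)² = 3.99
δS = √(4030) = 63.5
S = 959, so δS/S = 63.5/959 = 0.0662.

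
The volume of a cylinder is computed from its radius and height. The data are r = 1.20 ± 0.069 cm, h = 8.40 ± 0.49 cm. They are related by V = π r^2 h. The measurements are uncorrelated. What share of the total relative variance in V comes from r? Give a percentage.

79.5%

(δV/V)² = (2·δr/r)² + (1·δh/h)²
  r term: (2×0.0575)² = 0.0132
  h term: (1×0.0583)² = 0.00340
Total = 0.0166. Share from r = 0.0132/0.0166 = 0.795.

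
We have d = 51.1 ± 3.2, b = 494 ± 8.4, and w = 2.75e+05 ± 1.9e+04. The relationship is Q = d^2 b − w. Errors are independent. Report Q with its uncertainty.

(1.01 ± 0.164) × 10^6

Let p = d^2·b = 1.29e+06. δp/p = √((2·δd/d)² + (1·δb/b)²) = √(0.0157 + 0.000289) = 0.126, so δp = 1.63e+05.
Q = p − w: δQ = √(δp² + δw²) = √(2.66e+10 + 3.61e+08) = 1.64e+05
Q = 1.01e+06.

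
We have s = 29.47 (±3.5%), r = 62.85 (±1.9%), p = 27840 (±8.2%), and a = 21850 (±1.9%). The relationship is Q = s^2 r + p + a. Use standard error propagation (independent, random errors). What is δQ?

Let w = s^2·r = 54580. δw/w = √((2·δs/s)² + (1·δr/r)²) = √(0.00490 + 0.000361) = 0.0725, so δw = 3960.
Q = w + p + a: δQ = √(δw² + δp² + δa²) = √(1.57e+07 + 5.21e+06 + 1.72e+05) = 4590

4590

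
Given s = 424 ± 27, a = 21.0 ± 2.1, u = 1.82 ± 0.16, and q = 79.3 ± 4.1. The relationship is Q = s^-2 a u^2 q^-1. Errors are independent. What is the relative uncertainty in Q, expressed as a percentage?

Products/powers → add relative errors in quadrature, weighted by exponent:
  (-2·δs/s)² = (-2×0.0637)² = 0.0162;  (1·δa/a)² = (1×0.100)² = 0.0100;  (2·δu/u)² = (2×0.0879)² = 0.0309;  (-1·δq/q)² = (-1×0.0517)² = 0.00267
δQ/Q = √(0.0598) = 0.245

24.5%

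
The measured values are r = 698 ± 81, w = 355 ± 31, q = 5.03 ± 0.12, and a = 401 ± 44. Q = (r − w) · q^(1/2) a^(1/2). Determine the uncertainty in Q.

3990

Let u = r − w = 343. δu = √(δr² + δw²) = √(6560 + 961) = 86.7, so δu/u = 0.253.
Q is then a monomial in u, q, a:
δQ/Q = √((δu/u)² + (½·δq/q)² + (½·δa/a)²) = √(0.0639 + 0.000142 + 0.00301) = 0.259
Q = 15400, so δQ = 0.259 × 15400 = 3990.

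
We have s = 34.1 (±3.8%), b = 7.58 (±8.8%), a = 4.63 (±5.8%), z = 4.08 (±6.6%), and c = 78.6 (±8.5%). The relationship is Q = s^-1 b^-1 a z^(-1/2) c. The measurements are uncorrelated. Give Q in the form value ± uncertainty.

For a monomial Q ∝ s^-1, b^-1, a, z^(-1/2), c, fractional errors add in quadrature:
  (-1·δs/s)² = (-1×0.0380)² = 0.00144;  (-1·δb/b)² = (-1×0.0880)² = 0.00774;  (1·δa/a)² = (1×0.0580)² = 0.00336;  (−½·δz/z)² = (-0.5×0.0660)² = 0.00109;  (1·δc/c)² = (1×0.0850)² = 0.00723
δQ/Q = √(0.0209) = 0.144
Q = 0.697, so δQ = 0.144 × 0.697 = 0.101.

0.697 ± 0.101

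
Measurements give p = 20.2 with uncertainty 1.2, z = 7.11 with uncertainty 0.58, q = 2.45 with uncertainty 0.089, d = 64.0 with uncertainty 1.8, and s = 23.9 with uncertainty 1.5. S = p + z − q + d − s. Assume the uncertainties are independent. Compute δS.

Sums and differences: (δS)² = Σ (cᵢ δxᵢ)².
  (δp)² = 1.44;  (δz)² = 0.336;  (δq)² = 0.00792;  (δd)² = 3.24;  (δs)² = 2.25
δS = √(7.27) = 2.70

2.70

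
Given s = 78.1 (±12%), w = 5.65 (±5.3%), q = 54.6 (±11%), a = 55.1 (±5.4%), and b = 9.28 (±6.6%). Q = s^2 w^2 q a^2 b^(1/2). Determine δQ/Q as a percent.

30.6%

Each factor contributes (exponent × relative error)² to (δQ/Q)²:
  (2·δs/s)² = (2×0.120)² = 0.0576;  (2·δw/w)² = (2×0.0530)² = 0.0112;  (1·δq/q)² = (1×0.110)² = 0.0121;  (2·δa/a)² = (2×0.0540)² = 0.0117;  (½·δb/b)² = (0.5×0.0660)² = 0.00109
δQ/Q = √(0.0937) = 0.306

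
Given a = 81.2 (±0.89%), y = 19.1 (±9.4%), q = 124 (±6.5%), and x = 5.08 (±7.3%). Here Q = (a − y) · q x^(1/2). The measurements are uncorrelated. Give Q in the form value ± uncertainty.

17400 ± 1400

Let u = a − y = 62.1. δu = √(δa² + δy²) = √(0.522 + 3.22) = 1.94, so δu/u = 0.0312.
Q is then a monomial in u, q, x:
δQ/Q = √((δu/u)² + (1·δq/q)² + (½·δx/x)²) = √(0.000971 + 0.00423 + 0.00133) = 0.0808
Q = 17400, so δQ = 0.0808 × 17400 = 1400.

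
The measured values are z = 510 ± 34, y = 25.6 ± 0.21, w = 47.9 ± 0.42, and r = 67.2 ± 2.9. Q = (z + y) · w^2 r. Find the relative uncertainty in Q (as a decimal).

0.0787

Let u = z + y = 536. δu = √(δz² + δy²) = √(1160 + 0.0441) = 34.0, so δu/u = 0.0635.
Q is then a monomial in u, w, r:
δQ/Q = √((δu/u)² + (2·δw/w)² + (1·δr/r)²) = √(0.00403 + 0.000308 + 0.00186) = 0.0787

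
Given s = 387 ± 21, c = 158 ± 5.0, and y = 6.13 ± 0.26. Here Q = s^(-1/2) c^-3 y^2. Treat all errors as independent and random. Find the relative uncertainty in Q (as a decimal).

0.130

Products/powers → add relative errors in quadrature, weighted by exponent:
  (−½·δs/s)² = (-0.5×0.0543)² = 0.000736;  (-3·δc/c)² = (-3×0.0316)² = 0.00901;  (2·δy/y)² = (2×0.0424)² = 0.00720
δQ/Q = √(0.0169) = 0.130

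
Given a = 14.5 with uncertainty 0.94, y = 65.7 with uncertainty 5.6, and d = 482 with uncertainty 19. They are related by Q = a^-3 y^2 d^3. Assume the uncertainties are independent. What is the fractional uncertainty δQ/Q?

0.284

Since Q is a product/quotient, work with relative uncertainties:
  (-3·δa/a)² = (-3×0.0648)² = 0.0378;  (2·δy/y)² = (2×0.0852)² = 0.0291;  (3·δd/d)² = (3×0.0394)² = 0.0140
δQ/Q = √(0.0809) = 0.284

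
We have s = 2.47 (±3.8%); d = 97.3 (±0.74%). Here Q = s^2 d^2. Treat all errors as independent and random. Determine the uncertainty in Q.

4470

Relative error in a monomial: (δQ/Q)² = Σ (nᵢ · δxᵢ/xᵢ)².
  (2·δs/s)² = (2×0.0380)² = 0.00578;  (2·δd/d)² = (2×0.00740)² = 0.000219
δQ/Q = √(0.00600) = 0.0774
Q = 57800, so δQ = 0.0774 × 57800 = 4470.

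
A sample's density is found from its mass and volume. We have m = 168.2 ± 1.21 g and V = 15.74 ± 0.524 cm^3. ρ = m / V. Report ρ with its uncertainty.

Each factor contributes (exponent × relative error)² to (δρ/ρ)²:
  (1·δm/m)² = (1×0.00719)² = 5.18e-05;  (-1·δV/V)² = (-1×0.0333)² = 0.00111
δρ/ρ = √(0.00116) = 0.0341
ρ = 10.69 g/cm^3, so δρ = 0.0341 × 10.69 = 0.364 g/cm^3.

10.69 ± 0.364 g/cm^3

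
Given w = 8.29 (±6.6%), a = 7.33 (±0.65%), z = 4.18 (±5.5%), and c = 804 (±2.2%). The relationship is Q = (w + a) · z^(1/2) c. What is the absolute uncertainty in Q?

Let u = w + a = 15.6. δu = √(δw² + δa²) = √(0.299 + 0.00227) = 0.549, so δu/u = 0.0352.
Q is then a monomial in u, z, c:
δQ/Q = √((δu/u)² + (½·δz/z)² + (1·δc/c)²) = √(0.00124 + 0.000756 + 0.000484) = 0.0498
Q = 25700, so δQ = 0.0498 × 25700 = 1280.

1280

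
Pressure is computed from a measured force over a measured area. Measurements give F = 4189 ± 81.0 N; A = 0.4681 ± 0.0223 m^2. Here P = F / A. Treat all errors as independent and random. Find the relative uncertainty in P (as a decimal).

0.0514

Since P is a product/quotient, work with relative uncertainties:
  (1·δF/F)² = (1×0.0193)² = 0.000374;  (-1·δA/A)² = (-1×0.0476)² = 0.00227
δP/P = √(0.00264) = 0.0514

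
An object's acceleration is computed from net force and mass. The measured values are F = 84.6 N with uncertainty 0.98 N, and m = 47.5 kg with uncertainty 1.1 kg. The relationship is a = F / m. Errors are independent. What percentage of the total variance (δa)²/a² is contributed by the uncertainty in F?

20.0%

(δa/a)² = (1·δF/F)² + (-1·δm/m)²
  F term: (1×0.0116)² = 0.000134
  m term: (-1×0.0232)² = 0.000536
Total = 0.000670. Share from F = 0.000134/0.000670 = 0.200.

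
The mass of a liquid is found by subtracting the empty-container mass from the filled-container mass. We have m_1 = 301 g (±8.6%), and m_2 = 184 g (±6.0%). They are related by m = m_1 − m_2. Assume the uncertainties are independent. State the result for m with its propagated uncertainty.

117 ± 28.1 g

Sums and differences: (δm)² = Σ (cᵢ δxᵢ)².
  (δm_1)² = 670;  (δm_2)² = 122
δm = √(792) = 28.1 g
m = 117 g.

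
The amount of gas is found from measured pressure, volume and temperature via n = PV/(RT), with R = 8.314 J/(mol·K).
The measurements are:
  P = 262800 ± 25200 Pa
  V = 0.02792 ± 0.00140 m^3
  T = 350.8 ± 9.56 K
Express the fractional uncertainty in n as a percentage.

Each factor contributes (exponent × relative error)² to (δn/n)²:
  (1·δP/P)² = (1×0.0959)² = 0.00919;  (1·δV/V)² = (1×0.0501)² = 0.00251;  (-1·δT/T)² = (-1×0.0273)² = 0.000743
δn/n = √(0.0125) = 0.112

11.2%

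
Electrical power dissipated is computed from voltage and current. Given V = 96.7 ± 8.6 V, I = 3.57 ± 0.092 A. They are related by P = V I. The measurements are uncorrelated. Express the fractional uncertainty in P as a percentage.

9.26%

Products/powers → add relative errors in quadrature, weighted by exponent:
  (1·δV/V)² = (1×0.0889)² = 0.00791;  (1·δI/I)² = (1×0.0258)² = 0.000664
δP/P = √(0.00857) = 0.0926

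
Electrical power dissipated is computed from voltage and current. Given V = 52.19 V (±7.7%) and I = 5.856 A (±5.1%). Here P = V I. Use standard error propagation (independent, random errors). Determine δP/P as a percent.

Since P is a product/quotient, work with relative uncertainties:
  (1·δV/V)² = (1×0.0770)² = 0.00593;  (1·δI/I)² = (1×0.0510)² = 0.00260
δP/P = √(0.00853) = 0.0924

9.24%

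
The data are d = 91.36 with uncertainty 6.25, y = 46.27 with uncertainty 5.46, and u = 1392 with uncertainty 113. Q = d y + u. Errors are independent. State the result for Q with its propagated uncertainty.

5619 ± 588

Let p = d·y = 4227. δp/p = √((1·δd/d)² + (1·δy/y)²) = √(0.00468 + 0.0139) = 0.136, so δp = 577.
Q = p + u: δQ = √(δp² + δu²) = √(3.32e+05 + 12800) = 588
Q = 5619.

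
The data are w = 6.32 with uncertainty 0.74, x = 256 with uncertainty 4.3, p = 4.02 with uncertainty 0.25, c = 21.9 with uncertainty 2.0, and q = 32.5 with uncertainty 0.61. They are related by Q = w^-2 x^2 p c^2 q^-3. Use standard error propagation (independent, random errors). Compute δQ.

28.6

For a monomial Q ∝ w^-2, x^2, p, c^2, q^-3, fractional errors add in quadrature:
  (-2·δw/w)² = (-2×0.117)² = 0.0548;  (2·δx/x)² = (2×0.0168)² = 0.00113;  (1·δp/p)² = (1×0.0622)² = 0.00387;  (2·δc/c)² = (2×0.0913)² = 0.0334;  (-3·δq/q)² = (-3×0.0188)² = 0.00317
δQ/Q = √(0.0964) = 0.310
Q = 92.2, so δQ = 0.310 × 92.2 = 28.6.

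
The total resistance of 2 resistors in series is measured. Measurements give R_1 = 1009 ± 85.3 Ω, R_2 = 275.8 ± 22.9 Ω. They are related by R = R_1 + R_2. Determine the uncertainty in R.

88.3 Ω

R is a linear combination, so absolute uncertainties add in quadrature:
  (δR_1)² = 7280;  (δR_2)² = 524
δR = √(7800) = 88.3 Ω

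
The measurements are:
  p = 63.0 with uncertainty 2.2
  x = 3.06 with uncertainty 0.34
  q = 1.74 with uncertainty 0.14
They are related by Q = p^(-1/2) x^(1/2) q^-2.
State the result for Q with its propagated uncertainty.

Relative error in a monomial: (δQ/Q)² = Σ (nᵢ · δxᵢ/xᵢ)².
  (−½·δp/p)² = (-0.5×0.0349)² = 0.000305;  (½·δx/x)² = (0.5×0.111)² = 0.00309;  (-2·δq/q)² = (-2×0.0805)² = 0.0259
δQ/Q = √(0.0293) = 0.171
Q = 0.0728, so δQ = 0.171 × 0.0728 = 0.0125.

0.0728 ± 0.0125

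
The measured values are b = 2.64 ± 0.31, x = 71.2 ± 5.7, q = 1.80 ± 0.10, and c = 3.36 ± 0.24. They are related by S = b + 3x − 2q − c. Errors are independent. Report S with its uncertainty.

Sums and differences: (δS)² = Σ (cᵢ δxᵢ)².
  (δb)² = 0.0961;  (3·δx)² = 292;  (2·δq)² = 0.0400;  (δc)² = 0.0576
δS = √(293) = 17.1
S = 209.

209 ± 17.1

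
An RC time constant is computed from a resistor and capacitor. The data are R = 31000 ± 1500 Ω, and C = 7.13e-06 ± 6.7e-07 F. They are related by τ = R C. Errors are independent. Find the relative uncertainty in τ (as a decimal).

0.106

τ is a product of powers, so relative uncertainties combine in quadrature:
  (1·δR/R)² = (1×0.0484)² = 0.00234;  (1·δC/C)² = (1×0.0940)² = 0.00883
δτ/τ = √(0.0112) = 0.106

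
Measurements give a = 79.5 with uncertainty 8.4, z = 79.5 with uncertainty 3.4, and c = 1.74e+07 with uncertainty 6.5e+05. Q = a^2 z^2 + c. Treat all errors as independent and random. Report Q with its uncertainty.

(5.73 ± 0.913) × 10^7

Let p = a^2·z^2 = 3.99e+07. δp/p = √((2·δa/a)² + (2·δz/z)²) = √(0.0447 + 0.00732) = 0.228, so δp = 9.11e+06.
Q = p + c: δQ = √(δp² + δc²) = √(8.29e+13 + 4.22e+11) = 9.13e+06
Q = 5.73e+07.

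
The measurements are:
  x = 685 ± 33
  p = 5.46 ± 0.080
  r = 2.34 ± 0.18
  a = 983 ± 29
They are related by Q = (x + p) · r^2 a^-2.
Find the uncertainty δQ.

Let u = x + p = 690. δu = √(δx² + δp²) = √(1090 + 0.00640) = 33.0, so δu/u = 0.0478.
Q is then a monomial in u, r, a:
δQ/Q = √((δu/u)² + (2·δr/r)² + (-2·δa/a)²) = √(0.00228 + 0.0237 + 0.00348) = 0.172
Q = 0.00391, so δQ = 0.172 × 0.00391 = 0.000671.

0.000671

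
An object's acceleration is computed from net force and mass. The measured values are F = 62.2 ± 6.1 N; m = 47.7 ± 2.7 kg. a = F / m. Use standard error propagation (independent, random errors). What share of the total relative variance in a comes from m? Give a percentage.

25.0%

(δa/a)² = (1·δF/F)² + (-1·δm/m)²
  F term: (1×0.0981)² = 0.00962
  m term: (-1×0.0566)² = 0.00320
Total = 0.0128. Share from m = 0.00320/0.0128 = 0.250.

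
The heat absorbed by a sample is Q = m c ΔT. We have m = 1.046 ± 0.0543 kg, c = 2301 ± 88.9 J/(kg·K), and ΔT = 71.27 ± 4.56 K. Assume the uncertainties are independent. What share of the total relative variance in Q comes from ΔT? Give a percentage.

(δQ/Q)² = (1·δm/m)² + (1·δc/c)² + (1·δΔT/ΔT)²
  m term: (1×0.0519)² = 0.00269
  c term: (1×0.0386)² = 0.00149
  ΔT term: (1×0.0640)² = 0.00409
Total = 0.00828. Share from ΔT = 0.00409/0.00828 = 0.494.

49.4%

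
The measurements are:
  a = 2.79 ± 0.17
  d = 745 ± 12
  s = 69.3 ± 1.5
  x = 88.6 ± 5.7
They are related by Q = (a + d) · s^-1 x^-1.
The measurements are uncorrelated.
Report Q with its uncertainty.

0.122 ± 0.00849

Let u = a + d = 748. δu = √(δa² + δd²) = √(0.0289 + 144) = 12.0, so δu/u = 0.0160.
Q is then a monomial in u, s, x:
δQ/Q = √((δu/u)² + (-1·δs/s)² + (-1·δx/x)²) = √(0.000258 + 0.000469 + 0.00414) = 0.0697
Q = 0.122, so δQ = 0.0697 × 0.122 = 0.00849.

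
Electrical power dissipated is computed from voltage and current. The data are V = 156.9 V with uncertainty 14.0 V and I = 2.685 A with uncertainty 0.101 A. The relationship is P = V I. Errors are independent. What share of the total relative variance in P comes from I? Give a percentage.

15.1%

(δP/P)² = (1·δV/V)² + (1·δI/I)²
  V term: (1×0.0892)² = 0.00796
  I term: (1×0.0376)² = 0.00141
Total = 0.00938. Share from I = 0.00141/0.00938 = 0.151.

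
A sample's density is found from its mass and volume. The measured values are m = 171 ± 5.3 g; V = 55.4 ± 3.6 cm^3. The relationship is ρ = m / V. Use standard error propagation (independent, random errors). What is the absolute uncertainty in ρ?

ρ is a product of powers, so relative uncertainties combine in quadrature:
  (1·δm/m)² = (1×0.0310)² = 0.000961;  (-1·δV/V)² = (-1×0.0650)² = 0.00422
δρ/ρ = √(0.00518) = 0.0720
ρ = 3.09 g/cm^3, so δρ = 0.0720 × 3.09 = 0.222 g/cm^3.

0.222 g/cm^3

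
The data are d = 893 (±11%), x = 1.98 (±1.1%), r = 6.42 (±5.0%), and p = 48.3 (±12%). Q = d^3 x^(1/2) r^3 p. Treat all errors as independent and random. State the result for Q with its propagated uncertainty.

Products/powers → add relative errors in quadrature, weighted by exponent:
  (3·δd/d)² = (3×0.110)² = 0.109;  (½·δx/x)² = (0.5×0.0110)² = 3.03e-05;  (3·δr/r)² = (3×0.0500)² = 0.0225;  (1·δp/p)² = (1×0.120)² = 0.0144
δQ/Q = √(0.146) = 0.382
Q = 1.28e+13, so δQ = 0.382 × 1.28e+13 = 4.89e+12.

(1.28 ± 0.489) × 10^13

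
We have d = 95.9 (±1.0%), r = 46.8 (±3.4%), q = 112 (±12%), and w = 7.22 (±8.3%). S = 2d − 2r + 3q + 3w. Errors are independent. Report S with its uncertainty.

456 ± 40.5

Sums and differences: (δS)² = Σ (cᵢ δxᵢ)².
  (2·δd)² = 3.68;  (2·δr)² = 10.1;  (3·δq)² = 1630;  (3·δw)² = 3.23
δS = √(1640) = 40.5
S = 456.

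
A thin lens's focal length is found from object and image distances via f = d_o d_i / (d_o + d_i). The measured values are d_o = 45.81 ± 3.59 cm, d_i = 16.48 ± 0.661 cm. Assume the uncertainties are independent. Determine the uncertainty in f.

∂f/∂d_o = (d_i/(d_o+d_i))² = 0.0700;  ∂f/∂d_i = (d_o/(d_o+d_i))² = 0.541
δf = √((∂f/∂d_o · δd_o)² + (∂f/∂d_i · δd_i)²) = √(0.0631 + 0.128) = 0.437 cm

0.437 cm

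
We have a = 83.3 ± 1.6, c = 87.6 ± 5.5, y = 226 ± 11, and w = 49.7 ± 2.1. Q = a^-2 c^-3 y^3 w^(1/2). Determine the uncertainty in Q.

Each factor contributes (exponent × relative error)² to (δQ/Q)²:
  (-2·δa/a)² = (-2×0.0192)² = 0.00148;  (-3·δc/c)² = (-3×0.0628)² = 0.0355;  (3·δy/y)² = (3×0.0487)² = 0.0213;  (½·δw/w)² = (0.5×0.0423)² = 0.000446
δQ/Q = √(0.0587) = 0.242
Q = 0.0174, so δQ = 0.242 × 0.0174 = 0.00423.

0.00423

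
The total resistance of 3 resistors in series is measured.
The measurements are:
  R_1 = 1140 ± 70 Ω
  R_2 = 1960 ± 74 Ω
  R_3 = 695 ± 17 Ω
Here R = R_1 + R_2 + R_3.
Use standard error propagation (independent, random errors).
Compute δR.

103 Ω

Each term contributes (cᵢ δxᵢ)² to (δR)²:
  (δR_1)² = 4900;  (δR_2)² = 5480;  (δR_3)² = 289
δR = √(10700) = 103 Ω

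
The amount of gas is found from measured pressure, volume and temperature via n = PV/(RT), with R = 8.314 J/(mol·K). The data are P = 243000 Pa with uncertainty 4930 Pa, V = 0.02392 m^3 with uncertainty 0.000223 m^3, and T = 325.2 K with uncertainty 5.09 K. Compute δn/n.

Since n is a product/quotient, work with relative uncertainties:
  (1·δP/P)² = (1×0.0203)² = 0.000412;  (1·δV/V)² = (1×0.00932)² = 8.69e-05;  (-1·δT/T)² = (-1×0.0157)² = 0.000245
δn/n = √(0.000744) = 0.0273

0.0273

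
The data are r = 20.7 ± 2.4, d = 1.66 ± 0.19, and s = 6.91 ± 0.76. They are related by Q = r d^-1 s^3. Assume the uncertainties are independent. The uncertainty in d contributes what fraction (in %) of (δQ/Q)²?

9.67%

(δQ/Q)² = (1·δr/r)² + (-1·δd/d)² + (3·δs/s)²
  r term: (1×0.116)² = 0.0134
  d term: (-1×0.114)² = 0.0131
  s term: (3×0.110)² = 0.109
Total = 0.135. Share from d = 0.0131/0.135 = 0.0967.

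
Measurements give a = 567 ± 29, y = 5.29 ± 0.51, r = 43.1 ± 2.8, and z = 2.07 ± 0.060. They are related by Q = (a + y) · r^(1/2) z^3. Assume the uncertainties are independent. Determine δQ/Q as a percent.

10.6%

Let u = a + y = 572. δu = √(δa² + δy²) = √(841 + 0.260) = 29.0, so δu/u = 0.0507.
Q is then a monomial in u, r, z:
δQ/Q = √((δu/u)² + (½·δr/r)² + (3·δz/z)²) = √(0.00257 + 0.00106 + 0.00756) = 0.106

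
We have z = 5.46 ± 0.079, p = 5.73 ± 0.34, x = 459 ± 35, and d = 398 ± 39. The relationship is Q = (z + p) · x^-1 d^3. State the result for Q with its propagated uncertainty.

Let u = z + p = 11.2. δu = √(δz² + δp²) = √(0.00624 + 0.116) = 0.349, so δu/u = 0.0312.
Q is then a monomial in u, x, d:
δQ/Q = √((δu/u)² + (-1·δx/x)² + (3·δd/d)²) = √(0.000973 + 0.00581 + 0.0864) = 0.305
Q = 1.54e+06, so δQ = 0.305 × 1.54e+06 = 4.69e+05.

(1.54 ± 0.469) × 10^6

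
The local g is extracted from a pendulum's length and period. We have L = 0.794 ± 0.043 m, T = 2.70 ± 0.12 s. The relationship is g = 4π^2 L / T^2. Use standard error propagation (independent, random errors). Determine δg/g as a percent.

10.4%

For a monomial g ∝ L, T^-2, fractional errors add in quadrature:
  (1·δL/L)² = (1×0.0542)² = 0.00293;  (-2·δT/T)² = (-2×0.0444)² = 0.00790
δg/g = √(0.0108) = 0.104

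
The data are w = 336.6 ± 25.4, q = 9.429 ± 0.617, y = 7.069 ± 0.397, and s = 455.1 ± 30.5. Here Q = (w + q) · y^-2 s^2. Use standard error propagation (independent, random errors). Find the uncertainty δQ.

2.72e+05

Let u = w + q = 346.0. δu = √(δw² + δq²) = √(645 + 0.381) = 25.4, so δu/u = 0.0734.
Q is then a monomial in u, y, s:
δQ/Q = √((δu/u)² + (-2·δy/y)² + (2·δs/s)²) = √(0.00539 + 0.0126 + 0.0180) = 0.190
Q = 1.434e+06, so δQ = 0.190 × 1.434e+06 = 2.72e+05.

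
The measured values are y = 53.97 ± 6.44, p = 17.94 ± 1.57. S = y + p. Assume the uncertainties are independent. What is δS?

S is a linear combination, so absolute uncertainties add in quadrature:
  (δy)² = 41.5;  (δp)² = 2.46
δS = √(43.9) = 6.63

6.63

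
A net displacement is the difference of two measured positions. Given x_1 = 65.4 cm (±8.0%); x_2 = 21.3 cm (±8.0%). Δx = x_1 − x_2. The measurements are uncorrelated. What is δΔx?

Each term contributes (cᵢ δxᵢ)² to (δΔx)²:
  (δx_1)² = 27.4;  (δx_2)² = 2.90
δΔx = √(30.3) = 5.50 cm

5.50 cm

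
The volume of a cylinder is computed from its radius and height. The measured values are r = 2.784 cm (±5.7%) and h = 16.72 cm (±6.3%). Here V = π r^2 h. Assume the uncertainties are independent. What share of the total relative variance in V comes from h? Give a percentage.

23.4%

(δV/V)² = (2·δr/r)² + (1·δh/h)²
  r term: (2×0.0570)² = 0.0130
  h term: (1×0.0630)² = 0.00397
Total = 0.0170. Share from h = 0.00397/0.0170 = 0.234.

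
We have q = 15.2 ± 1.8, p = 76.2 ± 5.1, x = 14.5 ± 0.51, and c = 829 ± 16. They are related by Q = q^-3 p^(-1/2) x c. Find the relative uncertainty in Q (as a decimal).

0.359

Since Q is a product/quotient, work with relative uncertainties:
  (-3·δq/q)² = (-3×0.118)² = 0.126;  (−½·δp/p)² = (-0.5×0.0669)² = 0.00112;  (1·δx/x)² = (1×0.0352)² = 0.00124;  (1·δc/c)² = (1×0.0193)² = 0.000373
δQ/Q = √(0.129) = 0.359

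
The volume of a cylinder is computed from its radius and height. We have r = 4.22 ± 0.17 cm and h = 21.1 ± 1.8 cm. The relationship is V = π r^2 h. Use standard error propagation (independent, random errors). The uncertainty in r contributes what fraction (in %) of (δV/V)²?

47.1%

(δV/V)² = (2·δr/r)² + (1·δh/h)²
  r term: (2×0.0403)² = 0.00649
  h term: (1×0.0853)² = 0.00728
Total = 0.0138. Share from r = 0.00649/0.0138 = 0.471.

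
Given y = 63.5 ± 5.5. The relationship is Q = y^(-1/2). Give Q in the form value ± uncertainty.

0.125 ± 0.00543

Q ∝ y^(-1/2), so δQ/Q = |−½| · δy/y = 0.5 × 0.0866 = 0.0433.
Q = 0.125, so δQ = 0.0433 × 0.125 = 0.00543.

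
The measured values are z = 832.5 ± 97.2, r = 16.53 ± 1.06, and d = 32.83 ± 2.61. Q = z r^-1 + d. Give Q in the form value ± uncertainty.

83.19 ± 7.20

Let p = z·r^-1 = 50.36. δp/p = √((1·δz/z)² + (-1·δr/r)²) = √(0.0136 + 0.00411) = 0.133, so δp = 6.71.
Q = p + d: δQ = √(δp² + δd²) = √(45.0 + 6.81) = 7.20
Q = 83.19.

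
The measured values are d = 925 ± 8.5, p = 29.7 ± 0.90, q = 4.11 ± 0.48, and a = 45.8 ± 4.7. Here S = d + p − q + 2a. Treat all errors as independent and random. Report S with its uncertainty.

1040 ± 12.7

Each term contributes (cᵢ δxᵢ)² to (δS)²:
  (δd)² = 72.2;  (δp)² = 0.810;  (δq)² = 0.230;  (2·δa)² = 88.4
δS = √(162) = 12.7
S = 1040.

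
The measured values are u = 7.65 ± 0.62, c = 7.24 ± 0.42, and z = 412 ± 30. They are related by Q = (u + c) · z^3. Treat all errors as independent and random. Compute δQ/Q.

Let w = u + c = 14.9. δw = √(δu² + δc²) = √(0.384 + 0.176) = 0.749, so δw/w = 0.0503.
Q is then a monomial in w, z:
δQ/Q = √((δw/w)² + (3·δz/z)²) = √(0.00253 + 0.0477) = 0.224

0.224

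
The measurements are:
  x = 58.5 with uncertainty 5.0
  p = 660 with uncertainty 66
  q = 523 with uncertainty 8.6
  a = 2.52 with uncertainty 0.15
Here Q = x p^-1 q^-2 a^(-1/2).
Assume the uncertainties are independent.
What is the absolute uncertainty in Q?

Q is a product of powers, so relative uncertainties combine in quadrature:
  (1·δx/x)² = (1×0.0855)² = 0.00731;  (-1·δp/p)² = (-1×0.100)² = 0.0100;  (-2·δq/q)² = (-2×0.0164)² = 0.00108;  (−½·δa/a)² = (-0.5×0.0595)² = 0.000886
δQ/Q = √(0.0193) = 0.139
Q = 2.04e-07, so δQ = 0.139 × 2.04e-07 = 2.83e-08.

2.83e-08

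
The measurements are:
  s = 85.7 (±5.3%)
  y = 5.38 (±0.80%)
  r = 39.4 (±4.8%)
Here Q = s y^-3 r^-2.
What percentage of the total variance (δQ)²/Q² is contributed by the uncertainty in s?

22.3%

(δQ/Q)² = (1·δs/s)² + (-3·δy/y)² + (-2·δr/r)²
  s term: (1×0.0530)² = 0.00281
  y term: (-3×0.00800)² = 0.000576
  r term: (-2×0.0480)² = 0.00922
Total = 0.0126. Share from s = 0.00281/0.0126 = 0.223.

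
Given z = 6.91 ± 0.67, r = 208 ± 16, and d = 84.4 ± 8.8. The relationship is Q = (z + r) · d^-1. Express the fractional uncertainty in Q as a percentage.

12.8%

Let u = z + r = 215. δu = √(δz² + δr²) = √(0.449 + 256) = 16.0, so δu/u = 0.0745.
Q is then a monomial in u, d:
δQ/Q = √((δu/u)² + (-1·δd/d)²) = √(0.00555 + 0.0109) = 0.128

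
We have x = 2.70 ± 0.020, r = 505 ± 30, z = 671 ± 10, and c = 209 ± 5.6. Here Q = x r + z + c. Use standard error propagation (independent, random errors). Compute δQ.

82.4

Let p = x·r = 1360. δp/p = √((1·δx/x)² + (1·δr/r)²) = √(5.49e-05 + 0.00353) = 0.0599, so δp = 81.6.
Q = p + z + c: δQ = √(δp² + δz² + δc²) = √(6660 + 100 + 31.4) = 82.4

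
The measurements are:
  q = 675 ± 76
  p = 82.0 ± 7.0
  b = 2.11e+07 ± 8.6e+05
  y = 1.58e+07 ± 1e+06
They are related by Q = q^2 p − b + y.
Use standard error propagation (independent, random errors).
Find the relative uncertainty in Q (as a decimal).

0.284

Let w = q^2·p = 3.74e+07. δw/w = √((2·δq/q)² + (1·δp/p)²) = √(0.0507 + 0.00729) = 0.241, so δw = 9e+06.
Q = w − b + y: δQ = √(δw² + δb² + δy²) = √(8.1e+13 + 7.4e+11 + 1e+12) = 9.09e+06
Q = 3.21e+07, so δQ/Q = 9.09e+06/3.21e+07 = 0.284.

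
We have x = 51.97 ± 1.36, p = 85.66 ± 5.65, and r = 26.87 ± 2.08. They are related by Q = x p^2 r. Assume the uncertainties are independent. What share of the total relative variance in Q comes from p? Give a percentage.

(δQ/Q)² = (1·δx/x)² + (2·δp/p)² + (1·δr/r)²
  x term: (1×0.0262)² = 0.000685
  p term: (2×0.0660)² = 0.0174
  r term: (1×0.0774)² = 0.00599
Total = 0.0241. Share from p = 0.0174/0.0241 = 0.723.

72.3%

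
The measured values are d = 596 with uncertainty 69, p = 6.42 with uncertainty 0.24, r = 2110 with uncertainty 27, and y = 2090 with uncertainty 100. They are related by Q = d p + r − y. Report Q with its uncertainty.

Let w = d·p = 3830. δw/w = √((1·δd/d)² + (1·δp/p)²) = √(0.0134 + 0.00140) = 0.122, so δw = 466.
Q = w + r − y: δQ = √(δw² + δr² + δy²) = √(2.17e+05 + 729 + 10000) = 477
Q = 3850.

3850 ± 477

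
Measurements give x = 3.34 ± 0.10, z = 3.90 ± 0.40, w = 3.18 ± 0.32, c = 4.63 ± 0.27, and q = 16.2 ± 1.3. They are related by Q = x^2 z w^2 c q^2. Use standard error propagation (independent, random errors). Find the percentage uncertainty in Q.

Each factor contributes (exponent × relative error)² to (δQ/Q)²:
  (2·δx/x)² = (2×0.0299)² = 0.00359;  (1·δz/z)² = (1×0.103)² = 0.0105;  (2·δw/w)² = (2×0.101)² = 0.0405;  (1·δc/c)² = (1×0.0583)² = 0.00340;  (2·δq/q)² = (2×0.0802)² = 0.0258
δQ/Q = √(0.0838) = 0.289

28.9%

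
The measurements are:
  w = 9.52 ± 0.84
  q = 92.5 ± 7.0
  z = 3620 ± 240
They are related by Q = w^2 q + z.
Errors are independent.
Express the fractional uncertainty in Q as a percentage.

Let p = w^2·q = 8380. δp/p = √((2·δw/w)² + (1·δq/q)²) = √(0.0311 + 0.00573) = 0.192, so δp = 1610.
Q = p + z: δQ = √(δp² + δz²) = √(2.59e+06 + 57600) = 1630
Q = 12000, so δQ/Q = 1630/12000 = 0.136.

13.6%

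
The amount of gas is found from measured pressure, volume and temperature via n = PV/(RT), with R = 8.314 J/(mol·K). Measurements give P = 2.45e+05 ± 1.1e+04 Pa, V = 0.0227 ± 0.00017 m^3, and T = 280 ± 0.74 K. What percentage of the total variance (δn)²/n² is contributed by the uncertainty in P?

97.0%

(δn/n)² = (1·δP/P)² + (1·δV/V)² + (-1·δT/T)²
  P term: (1×0.0449)² = 0.00202
  V term: (1×0.00749)² = 5.61e-05
  T term: (-1×0.00264)² = 6.98e-06
Total = 0.00208. Share from P = 0.00202/0.00208 = 0.970.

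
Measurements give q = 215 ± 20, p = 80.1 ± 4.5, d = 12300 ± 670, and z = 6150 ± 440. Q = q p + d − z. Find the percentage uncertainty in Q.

Let w = q·p = 17200. δw/w = √((1·δq/q)² + (1·δp/p)²) = √(0.00865 + 0.00316) = 0.109, so δw = 1870.
Q = w + d − z: δQ = √(δw² + δd² + δz²) = √(3.5e+06 + 4.49e+05 + 1.94e+05) = 2040
Q = 23400, so δQ/Q = 2040/23400 = 0.0871.

8.71%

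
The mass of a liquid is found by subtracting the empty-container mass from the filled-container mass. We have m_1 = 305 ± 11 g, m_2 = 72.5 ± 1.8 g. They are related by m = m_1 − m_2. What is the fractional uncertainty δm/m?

Each term contributes (cᵢ δxᵢ)² to (δm)²:
  (δm_1)² = 121;  (δm_2)² = 3.24
δm = √(124) = 11.1 g
m = 232 g, so δm/m = 11.1/232 = 0.0479.

0.0479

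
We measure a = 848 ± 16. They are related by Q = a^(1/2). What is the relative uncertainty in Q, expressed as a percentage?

Relative error in a monomial: (δQ/Q)² = Σ (nᵢ · δxᵢ/xᵢ)².
  (½·δa/a)² = (0.5×0.0189)² = 8.9e-05
δQ/Q = √(8.9e-05) = 0.00943

0.943%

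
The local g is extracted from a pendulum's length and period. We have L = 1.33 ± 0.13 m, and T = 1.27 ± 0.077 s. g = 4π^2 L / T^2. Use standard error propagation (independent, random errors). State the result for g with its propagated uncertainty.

32.6 ± 5.07 m/s^2

Relative error in a monomial: (δg/g)² = Σ (nᵢ · δxᵢ/xᵢ)².
  (1·δL/L)² = (1×0.0977)² = 0.00955;  (-2·δT/T)² = (-2×0.0606)² = 0.0147
δg/g = √(0.0243) = 0.156
g = 32.6 m/s^2, so δg = 0.156 × 32.6 = 5.07 m/s^2.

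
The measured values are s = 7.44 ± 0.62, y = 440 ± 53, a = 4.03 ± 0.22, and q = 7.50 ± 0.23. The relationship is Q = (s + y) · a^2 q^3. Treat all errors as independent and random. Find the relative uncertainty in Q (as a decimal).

Let u = s + y = 447. δu = √(δs² + δy²) = √(0.384 + 2810) = 53.0, so δu/u = 0.118.
Q is then a monomial in u, a, q:
δQ/Q = √((δu/u)² + (2·δa/a)² + (3·δq/q)²) = √(0.0140 + 0.0119 + 0.00846) = 0.186

0.186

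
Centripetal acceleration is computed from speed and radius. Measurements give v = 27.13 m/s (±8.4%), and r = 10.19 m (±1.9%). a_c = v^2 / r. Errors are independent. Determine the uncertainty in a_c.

Relative error in a monomial: (δa_c/a_c)² = Σ (nᵢ · δxᵢ/xᵢ)².
  (2·δv/v)² = (2×0.0840)² = 0.0282;  (-1·δr/r)² = (-1×0.0190)² = 0.000361
δa_c/a_c = √(0.0286) = 0.169
a_c = 72.23 m/s^2, so δa_c = 0.169 × 72.23 = 12.2 m/s^2.

12.2 m/s^2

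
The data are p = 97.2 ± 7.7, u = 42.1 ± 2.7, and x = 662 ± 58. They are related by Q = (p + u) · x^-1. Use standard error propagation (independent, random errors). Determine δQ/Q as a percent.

10.5%

Let w = p + u = 139. δw = √(δp² + δu²) = √(59.3 + 7.29) = 8.16, so δw/w = 0.0586.
Q is then a monomial in w, x:
δQ/Q = √((δw/w)² + (-1·δx/x)²) = √(0.00343 + 0.00768) = 0.105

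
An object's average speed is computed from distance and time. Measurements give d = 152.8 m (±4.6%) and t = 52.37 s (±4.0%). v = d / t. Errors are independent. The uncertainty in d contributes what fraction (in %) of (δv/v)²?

56.9%

(δv/v)² = (1·δd/d)² + (-1·δt/t)²
  d term: (1×0.0460)² = 0.00212
  t term: (-1×0.0400)² = 0.00160
Total = 0.00372. Share from d = 0.00212/0.00372 = 0.569.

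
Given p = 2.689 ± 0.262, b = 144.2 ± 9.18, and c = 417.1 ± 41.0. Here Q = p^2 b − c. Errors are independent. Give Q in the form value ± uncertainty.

Let w = p^2·b = 1043. δw/w = √((2·δp/p)² + (1·δb/b)²) = √(0.0380 + 0.00405) = 0.205, so δw = 214.
Q = w − c: δQ = √(δw² + δc²) = √(45700 + 1680) = 218
Q = 625.6.

625.6 ± 218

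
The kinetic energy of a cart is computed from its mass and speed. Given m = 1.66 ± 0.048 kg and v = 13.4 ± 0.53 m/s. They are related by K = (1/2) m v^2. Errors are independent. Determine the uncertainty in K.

12.6 J

For a monomial K ∝ m, v^2, fractional errors add in quadrature:
  (1·δm/m)² = (1×0.0289)² = 0.000836;  (2·δv/v)² = (2×0.0396)² = 0.00626
δK/K = √(0.00709) = 0.0842
K = 149 J, so δK = 0.0842 × 149 = 12.6 J.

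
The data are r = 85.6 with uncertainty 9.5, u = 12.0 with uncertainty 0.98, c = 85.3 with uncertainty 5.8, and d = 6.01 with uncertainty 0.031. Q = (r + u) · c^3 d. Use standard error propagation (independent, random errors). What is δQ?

8.24e+07

Let w = r + u = 97.6. δw = √(δr² + δu²) = √(90.2 + 0.960) = 9.55, so δw/w = 0.0979.
Q is then a monomial in w, c, d:
δQ/Q = √((δw/w)² + (3·δc/c)² + (1·δd/d)²) = √(0.00958 + 0.0416 + 2.66e-05) = 0.226
Q = 3.64e+08, so δQ = 0.226 × 3.64e+08 = 8.24e+07.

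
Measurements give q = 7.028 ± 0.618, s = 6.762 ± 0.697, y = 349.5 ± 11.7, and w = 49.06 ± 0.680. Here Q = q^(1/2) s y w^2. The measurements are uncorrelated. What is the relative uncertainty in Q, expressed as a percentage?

Products/powers → add relative errors in quadrature, weighted by exponent:
  (½·δq/q)² = (0.5×0.0879)² = 0.00193;  (1·δs/s)² = (1×0.103)² = 0.0106;  (1·δy/y)² = (1×0.0335)² = 0.00112;  (2·δw/w)² = (2×0.0139)² = 0.000768
δQ/Q = √(0.0144) = 0.120

12.0%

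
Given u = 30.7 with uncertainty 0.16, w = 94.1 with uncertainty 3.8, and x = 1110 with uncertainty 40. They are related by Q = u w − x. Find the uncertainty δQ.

Let p = u·w = 2890. δp/p = √((1·δu/u)² + (1·δw/w)²) = √(2.72e-05 + 0.00163) = 0.0407, so δp = 118.
Q = p − x: δQ = √(δp² + δx²) = √(13800 + 1600) = 124

124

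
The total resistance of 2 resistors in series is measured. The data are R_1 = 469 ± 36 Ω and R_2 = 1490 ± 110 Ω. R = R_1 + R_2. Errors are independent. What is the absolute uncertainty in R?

116 Ω

Each term contributes (cᵢ δxᵢ)² to (δR)²:
  (δR_1)² = 1300;  (δR_2)² = 12100
δR = √(13400) = 116 Ω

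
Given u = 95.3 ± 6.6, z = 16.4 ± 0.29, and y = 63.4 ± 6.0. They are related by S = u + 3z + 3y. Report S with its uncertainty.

Each term contributes (cᵢ δxᵢ)² to (δS)²:
  (δu)² = 43.6;  (3·δz)² = 0.757;  (3·δy)² = 324
δS = √(368) = 19.2
S = 335.

335 ± 19.2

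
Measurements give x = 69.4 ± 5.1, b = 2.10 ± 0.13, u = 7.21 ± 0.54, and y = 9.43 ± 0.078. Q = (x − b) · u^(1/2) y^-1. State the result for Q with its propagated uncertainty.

Let w = x − b = 67.3. δw = √(δx² + δb²) = √(26.0 + 0.0169) = 5.10, so δw/w = 0.0758.
Q is then a monomial in w, u, y:
δQ/Q = √((δw/w)² + (½·δu/u)² + (-1·δy/y)²) = √(0.00575 + 0.00140 + 6.84e-05) = 0.0850
Q = 19.2, so δQ = 0.0850 × 19.2 = 1.63.

19.2 ± 1.63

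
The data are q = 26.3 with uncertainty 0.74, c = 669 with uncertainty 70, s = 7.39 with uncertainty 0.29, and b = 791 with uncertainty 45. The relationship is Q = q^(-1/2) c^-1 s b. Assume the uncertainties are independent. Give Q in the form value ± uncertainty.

1.70 ± 0.215

Since Q is a product/quotient, work with relative uncertainties:
  (−½·δq/q)² = (-0.5×0.0281)² = 0.000198;  (-1·δc/c)² = (-1×0.105)² = 0.0109;  (1·δs/s)² = (1×0.0392)² = 0.00154;  (1·δb/b)² = (1×0.0569)² = 0.00324
δQ/Q = √(0.0159) = 0.126
Q = 1.70, so δQ = 0.126 × 1.70 = 0.215.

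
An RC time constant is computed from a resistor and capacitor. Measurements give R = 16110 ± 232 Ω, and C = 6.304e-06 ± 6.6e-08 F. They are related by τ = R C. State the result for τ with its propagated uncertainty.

0.1016 ± 0.00181 s

Relative error in a monomial: (δτ/τ)² = Σ (nᵢ · δxᵢ/xᵢ)².
  (1·δR/R)² = (1×0.0144)² = 0.000207;  (1·δC/C)² = (1×0.0105)² = 0.000110
δτ/τ = √(0.000317) = 0.0178
τ = 0.1016 s, so δτ = 0.0178 × 0.1016 = 0.00181 s.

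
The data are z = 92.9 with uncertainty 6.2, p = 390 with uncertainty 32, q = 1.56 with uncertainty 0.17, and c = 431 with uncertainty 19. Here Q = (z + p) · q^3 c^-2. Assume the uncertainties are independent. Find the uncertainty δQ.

Let u = z + p = 483. δu = √(δz² + δp²) = √(38.4 + 1020) = 32.6, so δu/u = 0.0675.
Q is then a monomial in u, q, c:
δQ/Q = √((δu/u)² + (3·δq/q)² + (-2·δc/c)²) = √(0.00456 + 0.107 + 0.00777) = 0.345
Q = 0.00987, so δQ = 0.345 × 0.00987 = 0.00341.

0.00341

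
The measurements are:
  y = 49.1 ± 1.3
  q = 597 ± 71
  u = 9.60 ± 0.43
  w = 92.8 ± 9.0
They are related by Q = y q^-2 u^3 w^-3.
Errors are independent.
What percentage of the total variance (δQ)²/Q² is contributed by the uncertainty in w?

(δQ/Q)² = (1·δy/y)² + (-2·δq/q)² + (3·δu/u)² + (-3·δw/w)²
  y term: (1×0.0265)² = 0.000701
  q term: (-2×0.119)² = 0.0566
  u term: (3×0.0448)² = 0.0181
  w term: (-3×0.0970)² = 0.0847
Total = 0.160. Share from w = 0.0847/0.160 = 0.529.

52.9%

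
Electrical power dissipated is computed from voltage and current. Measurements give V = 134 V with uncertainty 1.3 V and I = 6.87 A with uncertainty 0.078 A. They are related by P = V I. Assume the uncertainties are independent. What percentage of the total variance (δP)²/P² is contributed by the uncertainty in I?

57.8%

(δP/P)² = (1·δV/V)² + (1·δI/I)²
  V term: (1×0.00970)² = 9.41e-05
  I term: (1×0.0114)² = 0.000129
Total = 0.000223. Share from I = 0.000129/0.000223 = 0.578.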